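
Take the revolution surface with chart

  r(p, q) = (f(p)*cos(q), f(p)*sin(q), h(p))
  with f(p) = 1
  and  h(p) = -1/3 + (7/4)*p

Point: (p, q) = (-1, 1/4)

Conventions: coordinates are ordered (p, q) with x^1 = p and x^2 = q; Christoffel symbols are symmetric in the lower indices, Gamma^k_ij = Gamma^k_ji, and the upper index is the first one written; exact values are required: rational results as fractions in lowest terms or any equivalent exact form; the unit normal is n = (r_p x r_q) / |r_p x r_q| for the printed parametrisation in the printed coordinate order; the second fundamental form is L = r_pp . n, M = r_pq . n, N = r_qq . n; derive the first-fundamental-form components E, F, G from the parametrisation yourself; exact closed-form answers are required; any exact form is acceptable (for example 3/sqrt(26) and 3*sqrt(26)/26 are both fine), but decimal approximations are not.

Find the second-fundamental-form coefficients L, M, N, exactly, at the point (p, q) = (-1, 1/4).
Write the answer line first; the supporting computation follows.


Answer: L = 0, M = 0, N = 1

f = 1, f' = 0, f'' = 0, h' = 7/4, h'' = 0
E = 49/16, F = 0, G = 1; answer radicand W^2 = 49/16
unnormalised second-form numerators: l = 0, m = 0, n = 7/4; L = l/sqrt(49/16), and similarly M = m/sqrt(W^2), N = n/sqrt(W^2)


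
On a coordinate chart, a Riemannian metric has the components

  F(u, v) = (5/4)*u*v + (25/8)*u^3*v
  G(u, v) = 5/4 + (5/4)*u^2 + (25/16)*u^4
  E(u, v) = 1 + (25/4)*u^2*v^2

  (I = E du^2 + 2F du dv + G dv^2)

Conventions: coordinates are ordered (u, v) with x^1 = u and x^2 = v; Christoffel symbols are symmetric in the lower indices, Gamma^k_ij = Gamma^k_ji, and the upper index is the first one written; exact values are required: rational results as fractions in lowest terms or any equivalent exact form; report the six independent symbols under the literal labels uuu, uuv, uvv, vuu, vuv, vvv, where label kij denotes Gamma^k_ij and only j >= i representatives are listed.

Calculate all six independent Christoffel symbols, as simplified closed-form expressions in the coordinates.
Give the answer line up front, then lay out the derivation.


Answer: Gamma_uuu = 20*u*v^2/(5*u^4 + 20*u^2*v^2 + 4*u^2 + 4), Gamma_uuv = 20*u^2*v/(5*u^4 + 20*u^2*v^2 + 4*u^2 + 4), Gamma_uvv = 0, Gamma_vuu = (10*u^2*v + 4*v)/(5*u^4 + 20*u^2*v^2 + 4*u^2 + 4), Gamma_vuv = (10*u^3 + 4*u)/(5*u^4 + 20*u^2*v^2 + 4*u^2 + 4), Gamma_vvv = 0

E = 1 + (25/4)*u^2*v^2; F = (5/4)*u*v + (25/8)*u^3*v; G = 5/4 + (5/4)*u^2 + (25/16)*u^4
Gamma^k_ij = (1/2) g^{kl} (d_i g_jl + d_j g_il - d_l g_ij), with g^inv = (1/(EG-F^2)) [[G, -F], [-F, E]]
first partials: E_u = (25/2)*u*v^2, E_v = (25/2)*u^2*v, F_u = (5/4)*v + (75/8)*u^2*v, F_v = (5/4)*u + (25/8)*u^3, G_u = (5/2)*u + (25/4)*u^3, G_v = 0
D = EG - F^2 = 5/4 + (5/4)*u^2 + (25/4)*u^2*v^2 + (25/16)*u^4
expanded: Gamma^u_uu = (G E_u - 2F F_u + F E_v)/(2D), Gamma^u_uv = (G E_v - F G_u)/(2D), Gamma^u_vv = (2G F_v - G G_u - F G_v)/(2D), Gamma^v_uu = (2E F_u - E E_v - F E_u)/(2D), Gamma^v_uv = (E G_u - F E_v)/(2D), Gamma^v_vv = (E G_v - 2F F_v + F G_u)/(2D); substitute and cancel common factors


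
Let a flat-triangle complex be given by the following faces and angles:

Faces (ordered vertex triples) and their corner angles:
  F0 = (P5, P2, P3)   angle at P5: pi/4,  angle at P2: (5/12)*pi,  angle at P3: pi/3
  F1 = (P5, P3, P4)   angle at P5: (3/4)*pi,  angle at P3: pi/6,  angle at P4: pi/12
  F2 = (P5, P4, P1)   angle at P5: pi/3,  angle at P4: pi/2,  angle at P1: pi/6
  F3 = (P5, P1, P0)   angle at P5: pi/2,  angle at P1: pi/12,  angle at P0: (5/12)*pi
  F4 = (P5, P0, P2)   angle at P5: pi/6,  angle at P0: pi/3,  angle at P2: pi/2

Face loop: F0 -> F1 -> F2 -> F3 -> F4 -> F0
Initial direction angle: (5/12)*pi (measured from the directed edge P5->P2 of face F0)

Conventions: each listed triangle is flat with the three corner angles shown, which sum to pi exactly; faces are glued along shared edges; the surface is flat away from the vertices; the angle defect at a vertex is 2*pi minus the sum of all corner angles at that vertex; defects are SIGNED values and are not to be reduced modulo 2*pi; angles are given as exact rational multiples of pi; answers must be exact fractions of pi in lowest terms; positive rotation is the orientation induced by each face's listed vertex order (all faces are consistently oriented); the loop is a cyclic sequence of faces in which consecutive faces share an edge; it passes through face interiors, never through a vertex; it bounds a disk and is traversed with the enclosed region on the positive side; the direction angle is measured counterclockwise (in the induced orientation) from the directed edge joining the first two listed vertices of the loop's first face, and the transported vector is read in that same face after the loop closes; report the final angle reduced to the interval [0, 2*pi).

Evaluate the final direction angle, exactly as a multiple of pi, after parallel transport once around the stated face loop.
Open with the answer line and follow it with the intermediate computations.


Answer: final direction angle = (5/12)*pi

enclosed vertex P5: corner angles sum to 2*pi, defect = 2*pi - 2*pi = 0
the final direction is the initial angle plus the enclosed defects, taken mod 2*pi in the induced orientation
final angle = (5/12)*pi + 0 = (5/12)*pi (mod 2*pi)


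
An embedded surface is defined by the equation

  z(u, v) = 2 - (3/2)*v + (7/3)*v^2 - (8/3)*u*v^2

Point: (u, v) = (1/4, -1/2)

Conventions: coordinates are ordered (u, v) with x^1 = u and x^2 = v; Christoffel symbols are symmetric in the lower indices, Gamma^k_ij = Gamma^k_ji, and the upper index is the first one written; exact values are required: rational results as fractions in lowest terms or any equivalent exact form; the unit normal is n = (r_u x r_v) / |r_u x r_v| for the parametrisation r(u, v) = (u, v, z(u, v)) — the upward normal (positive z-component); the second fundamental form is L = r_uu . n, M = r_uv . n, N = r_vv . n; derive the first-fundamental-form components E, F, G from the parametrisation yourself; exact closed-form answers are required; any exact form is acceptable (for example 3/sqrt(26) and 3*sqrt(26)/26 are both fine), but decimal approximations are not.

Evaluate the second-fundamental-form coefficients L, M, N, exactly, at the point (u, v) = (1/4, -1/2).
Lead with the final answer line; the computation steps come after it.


Answer: L = 0, M = 16*sqrt(413)/413, N = 20*sqrt(413)/413

z_u = -2/3, z_v = -19/6, z_uu = 0, z_uv = 8/3, z_vv = 10/3
E = 13/9, F = 19/9, G = 397/36; answer radicand W^2 = 413/36
unnormalised second-form numerators: l = 0, m = 8/3, n = 10/3; L = l/sqrt(413/36), and similarly M = m/sqrt(W^2), N = n/sqrt(W^2)


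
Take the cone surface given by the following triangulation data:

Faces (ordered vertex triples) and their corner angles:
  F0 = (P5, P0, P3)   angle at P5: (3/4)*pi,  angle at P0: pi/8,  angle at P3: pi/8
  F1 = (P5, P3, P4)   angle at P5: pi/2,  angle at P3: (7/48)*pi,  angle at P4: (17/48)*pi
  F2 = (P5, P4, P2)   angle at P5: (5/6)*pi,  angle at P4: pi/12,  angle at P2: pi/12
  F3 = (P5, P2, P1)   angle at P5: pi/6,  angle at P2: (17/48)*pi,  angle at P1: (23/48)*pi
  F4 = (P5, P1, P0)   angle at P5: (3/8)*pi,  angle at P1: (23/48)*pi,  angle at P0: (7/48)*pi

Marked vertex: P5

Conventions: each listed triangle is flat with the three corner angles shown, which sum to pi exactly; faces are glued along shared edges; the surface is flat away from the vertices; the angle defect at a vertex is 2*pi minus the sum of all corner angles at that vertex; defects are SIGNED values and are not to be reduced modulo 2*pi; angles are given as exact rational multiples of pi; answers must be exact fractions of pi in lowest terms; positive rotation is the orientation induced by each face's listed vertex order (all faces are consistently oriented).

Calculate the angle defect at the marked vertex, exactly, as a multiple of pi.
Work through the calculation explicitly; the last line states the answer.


Sum of corner angles at P5: (21/8)*pi
defect = 2*pi - (21/8)*pi

Answer: defect(P5) = (-5/8)*pi


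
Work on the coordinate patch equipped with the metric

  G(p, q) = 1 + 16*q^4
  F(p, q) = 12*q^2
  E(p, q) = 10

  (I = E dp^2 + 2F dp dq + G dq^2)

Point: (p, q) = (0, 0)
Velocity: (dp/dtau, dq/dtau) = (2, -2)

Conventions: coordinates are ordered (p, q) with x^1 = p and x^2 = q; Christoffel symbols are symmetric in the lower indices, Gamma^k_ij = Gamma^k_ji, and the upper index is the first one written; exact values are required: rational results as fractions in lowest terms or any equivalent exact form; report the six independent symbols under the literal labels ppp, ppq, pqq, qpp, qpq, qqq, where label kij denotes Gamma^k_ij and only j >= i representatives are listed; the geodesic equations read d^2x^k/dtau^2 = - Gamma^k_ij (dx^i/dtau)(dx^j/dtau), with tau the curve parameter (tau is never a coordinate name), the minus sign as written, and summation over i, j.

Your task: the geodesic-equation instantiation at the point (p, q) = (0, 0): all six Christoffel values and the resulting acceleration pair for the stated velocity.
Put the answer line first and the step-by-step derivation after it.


Answer: Gamma_ppp = 0, Gamma_ppq = 0, Gamma_pqq = 0, Gamma_qpp = 0, Gamma_qpq = 0, Gamma_qqq = 0; accelerations (d^2p/dtau^2, d^2q/dtau^2) = (0, 0)

E = 10, F = 0, G = 1 at the point
E_p = 0, E_q = 0, F_p = 0, F_q = 0, G_p = 0, G_q = 0
EG - F^2 = 10;  g^inv = (1/10) * [[1, 0], [0, 10]]
first-kind symbols [ij,l] = (1/2)(d_i g_jl + d_j g_il - d_l g_ij): [pp,p] = E_p/2 = 0, [pp,q] = F_p - E_q/2 = 0, [pq,p] = E_q/2 = 0, [pq,q] = G_p/2 = 0, [qq,p] = F_q - G_p/2 = 0, [qq,q] = G_q/2 = 0
Gamma^p_ij = (G*[ij,p] - F*[ij,q])/(EG - F^2), Gamma^q_ij = (E*[ij,q] - F*[ij,p])/(EG - F^2)
Gamma_ppp = 0, Gamma_ppq = 0, Gamma_pqq = 0, Gamma_qpp = 0, Gamma_qpq = 0, Gamma_qqq = 0
d^2p/dtau^2 = -(Gamma_ppp*(2)^2 + 2*Gamma_ppq*(2)*(-2) + Gamma_pqq*(-2)^2) = 0
d^2q/dtau^2 = -(Gamma_qpp*(2)^2 + 2*Gamma_qpq*(2)*(-2) + Gamma_qqq*(-2)^2) = 0


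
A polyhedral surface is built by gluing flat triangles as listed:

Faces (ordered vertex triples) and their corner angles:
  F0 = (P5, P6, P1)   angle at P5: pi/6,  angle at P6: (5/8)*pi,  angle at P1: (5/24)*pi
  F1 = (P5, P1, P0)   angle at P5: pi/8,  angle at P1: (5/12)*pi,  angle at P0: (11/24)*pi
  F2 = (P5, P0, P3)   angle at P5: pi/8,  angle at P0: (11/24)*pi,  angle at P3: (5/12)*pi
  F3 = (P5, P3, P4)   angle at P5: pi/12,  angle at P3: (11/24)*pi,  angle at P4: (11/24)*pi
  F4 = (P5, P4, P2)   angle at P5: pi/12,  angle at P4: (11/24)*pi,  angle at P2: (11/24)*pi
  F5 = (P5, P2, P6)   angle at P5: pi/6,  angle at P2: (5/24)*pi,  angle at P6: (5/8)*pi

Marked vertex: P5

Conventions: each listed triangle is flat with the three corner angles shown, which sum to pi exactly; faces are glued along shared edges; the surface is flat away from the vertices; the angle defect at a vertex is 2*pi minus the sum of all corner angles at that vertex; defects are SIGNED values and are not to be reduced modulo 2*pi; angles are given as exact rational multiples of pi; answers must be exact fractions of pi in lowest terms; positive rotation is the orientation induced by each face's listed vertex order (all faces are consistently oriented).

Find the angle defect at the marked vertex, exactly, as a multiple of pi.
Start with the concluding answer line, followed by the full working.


Answer: defect(P5) = (5/4)*pi

Sum of corner angles at P5: (3/4)*pi
defect = 2*pi - (3/4)*pi


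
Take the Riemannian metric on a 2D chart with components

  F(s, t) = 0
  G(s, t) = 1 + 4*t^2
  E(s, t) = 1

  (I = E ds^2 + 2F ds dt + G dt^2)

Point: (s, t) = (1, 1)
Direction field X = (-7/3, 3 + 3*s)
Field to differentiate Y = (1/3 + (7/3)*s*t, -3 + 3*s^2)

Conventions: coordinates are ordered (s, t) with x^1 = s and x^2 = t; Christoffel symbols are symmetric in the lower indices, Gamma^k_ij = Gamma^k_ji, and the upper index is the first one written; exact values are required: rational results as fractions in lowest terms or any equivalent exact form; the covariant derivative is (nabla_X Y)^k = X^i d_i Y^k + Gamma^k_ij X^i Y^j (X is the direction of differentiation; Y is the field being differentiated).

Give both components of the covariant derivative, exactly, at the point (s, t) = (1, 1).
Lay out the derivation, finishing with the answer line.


E = 1, F = 0, G = 5 at the point
E_s = 0, E_t = 0, F_s = 0, F_t = 0, G_s = 0, G_t = 8
EG - F^2 = 5;  g^inv = (1/5) * [[5, 0], [0, 1]]
first-kind symbols [ij,l] = (1/2)(d_i g_jl + d_j g_il - d_l g_ij): [ss,s] = E_s/2 = 0, [ss,t] = F_s - E_t/2 = 0, [st,s] = E_t/2 = 0, [st,t] = G_s/2 = 0, [tt,s] = F_t - G_s/2 = 0, [tt,t] = G_t/2 = 4
Gamma^s_ij = (G*[ij,s] - F*[ij,t])/(EG - F^2), Gamma^t_ij = (E*[ij,t] - F*[ij,s])/(EG - F^2)
Gamma_sss = 0, Gamma_sst = 0, Gamma_stt = 0, Gamma_tss = 0, Gamma_tst = 0, Gamma_ttt = 4/5
X = (-7/3, 6), Y = (8/3, 0) at the point

Answer: (nabla_X Y)^s = 77/9, (nabla_X Y)^t = -14


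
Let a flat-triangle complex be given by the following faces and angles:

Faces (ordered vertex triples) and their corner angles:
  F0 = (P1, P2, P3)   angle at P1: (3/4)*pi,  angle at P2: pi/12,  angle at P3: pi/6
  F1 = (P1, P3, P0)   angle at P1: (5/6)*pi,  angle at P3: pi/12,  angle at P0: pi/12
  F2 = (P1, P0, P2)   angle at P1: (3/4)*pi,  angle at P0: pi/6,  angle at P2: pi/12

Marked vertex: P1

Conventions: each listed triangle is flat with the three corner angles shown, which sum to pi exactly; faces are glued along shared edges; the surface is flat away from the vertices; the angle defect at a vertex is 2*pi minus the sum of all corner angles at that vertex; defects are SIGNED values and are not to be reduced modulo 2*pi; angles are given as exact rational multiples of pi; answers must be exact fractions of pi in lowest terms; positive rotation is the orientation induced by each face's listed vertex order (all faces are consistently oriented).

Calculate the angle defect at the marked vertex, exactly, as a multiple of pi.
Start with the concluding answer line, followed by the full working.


Answer: defect(P1) = -pi/3

Sum of corner angles at P1: (7/3)*pi
defect = 2*pi - (7/3)*pi


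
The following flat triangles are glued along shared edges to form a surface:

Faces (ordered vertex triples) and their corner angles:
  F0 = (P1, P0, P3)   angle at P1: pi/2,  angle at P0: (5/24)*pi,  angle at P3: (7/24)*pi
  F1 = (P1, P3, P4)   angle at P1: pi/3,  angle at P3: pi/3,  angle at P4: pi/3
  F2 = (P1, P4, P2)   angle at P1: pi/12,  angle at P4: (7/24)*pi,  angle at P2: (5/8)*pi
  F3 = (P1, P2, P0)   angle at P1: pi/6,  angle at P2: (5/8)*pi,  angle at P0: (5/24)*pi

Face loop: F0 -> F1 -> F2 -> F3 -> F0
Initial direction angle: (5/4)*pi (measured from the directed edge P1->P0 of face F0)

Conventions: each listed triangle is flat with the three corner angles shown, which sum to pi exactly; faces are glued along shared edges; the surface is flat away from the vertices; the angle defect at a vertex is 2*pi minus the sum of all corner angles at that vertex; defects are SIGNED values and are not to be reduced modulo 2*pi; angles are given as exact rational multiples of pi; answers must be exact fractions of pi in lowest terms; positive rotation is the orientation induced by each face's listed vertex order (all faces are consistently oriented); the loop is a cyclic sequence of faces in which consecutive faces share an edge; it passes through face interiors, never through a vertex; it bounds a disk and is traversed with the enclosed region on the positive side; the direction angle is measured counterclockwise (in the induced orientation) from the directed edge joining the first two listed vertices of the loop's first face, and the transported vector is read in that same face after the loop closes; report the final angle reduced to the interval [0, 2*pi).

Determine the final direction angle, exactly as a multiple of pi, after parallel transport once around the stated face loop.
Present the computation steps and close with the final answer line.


enclosed vertex P1: corner angles sum to (13/12)*pi, defect = 2*pi - (13/12)*pi = (11/12)*pi
transport around the loop rotates by the sum of enclosed defects; add to the initial angle mod 2*pi
final angle = (5/4)*pi + (11/12)*pi = pi/6 (mod 2*pi)

Answer: final direction angle = pi/6


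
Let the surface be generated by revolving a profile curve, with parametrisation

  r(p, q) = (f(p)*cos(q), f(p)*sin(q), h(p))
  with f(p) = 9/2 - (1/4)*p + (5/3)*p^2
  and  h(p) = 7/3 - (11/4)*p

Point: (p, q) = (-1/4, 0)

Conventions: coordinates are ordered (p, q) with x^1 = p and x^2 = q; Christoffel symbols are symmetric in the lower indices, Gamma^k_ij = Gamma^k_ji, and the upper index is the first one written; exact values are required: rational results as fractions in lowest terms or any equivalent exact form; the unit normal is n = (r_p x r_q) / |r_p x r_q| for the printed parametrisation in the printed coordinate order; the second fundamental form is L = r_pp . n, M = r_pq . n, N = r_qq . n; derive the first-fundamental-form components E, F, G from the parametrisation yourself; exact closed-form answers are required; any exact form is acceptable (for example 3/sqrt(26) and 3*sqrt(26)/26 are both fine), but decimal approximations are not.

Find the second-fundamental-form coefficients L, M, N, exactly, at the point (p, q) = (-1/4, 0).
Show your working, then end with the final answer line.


f = 14/3, f' = -13/12, f'' = 10/3, h' = -11/4, h'' = 0
E = 629/72, F = 0, G = 196/9; answer radicand W^2 = 629/72
unnormalised second-form numerators: l = 55/6, m = 0, n = -77/6; L = l/sqrt(629/72), and similarly M = m/sqrt(W^2), N = n/sqrt(W^2)

Answer: L = 55*sqrt(1258)/629, M = 0, N = -77*sqrt(1258)/629


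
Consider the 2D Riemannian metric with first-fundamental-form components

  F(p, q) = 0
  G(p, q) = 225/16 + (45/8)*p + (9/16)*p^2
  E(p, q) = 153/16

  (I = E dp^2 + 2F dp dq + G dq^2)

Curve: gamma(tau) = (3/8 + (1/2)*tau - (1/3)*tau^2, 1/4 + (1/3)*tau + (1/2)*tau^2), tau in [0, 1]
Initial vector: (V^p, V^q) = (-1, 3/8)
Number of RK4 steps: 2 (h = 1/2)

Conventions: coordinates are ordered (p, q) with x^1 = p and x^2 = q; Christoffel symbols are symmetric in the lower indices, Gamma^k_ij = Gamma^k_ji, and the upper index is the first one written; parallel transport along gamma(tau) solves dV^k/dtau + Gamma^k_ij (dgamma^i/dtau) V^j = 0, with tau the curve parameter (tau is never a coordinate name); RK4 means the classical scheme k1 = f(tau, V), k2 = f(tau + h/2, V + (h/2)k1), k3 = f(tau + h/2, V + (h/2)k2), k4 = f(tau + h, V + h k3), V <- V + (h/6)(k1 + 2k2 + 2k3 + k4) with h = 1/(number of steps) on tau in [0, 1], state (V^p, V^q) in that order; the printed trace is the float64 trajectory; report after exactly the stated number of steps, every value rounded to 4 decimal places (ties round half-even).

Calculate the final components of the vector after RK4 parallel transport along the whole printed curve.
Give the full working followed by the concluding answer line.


gamma'(tau) = (1/2 - (2/3)*tau, 1/3 + tau); f(tau, V)^k = -Gamma^k_ij(gamma(tau)) gamma'^i(tau) V^j; h = 1/2; intermediate values shown to 6 dp
curve data and Christoffel symbols at the stage parameters:
  tau = 0.000000: gamma = (0.375000, 0.250000), gamma' = (0.500000, 0.333333); Gamma_ppp = 0.000000, Gamma_ppq = 0.000000, Gamma_pqq = -0.316176, Gamma_qpp = 0.000000, Gamma_qpq = 0.186047, Gamma_qqq = 0.000000
  tau = 0.250000: gamma = (0.479167, 0.364583), gamma' = (0.333333, 0.583333); Gamma_ppp = 0.000000, Gamma_ppq = 0.000000, Gamma_pqq = -0.322304, Gamma_qpp = 0.000000, Gamma_qpq = 0.182510, Gamma_qqq = 0.000000
  tau = 0.500000: gamma = (0.541667, 0.541667), gamma' = (0.166667, 0.833333); Gamma_ppp = 0.000000, Gamma_ppq = 0.000000, Gamma_pqq = -0.325980, Gamma_qpp = 0.000000, Gamma_qpq = 0.180451, Gamma_qqq = 0.000000
  tau = 0.750000: gamma = (0.562500, 0.781250), gamma' = (0.000000, 1.083333); Gamma_ppp = 0.000000, Gamma_ppq = 0.000000, Gamma_pqq = -0.327206, Gamma_qpp = 0.000000, Gamma_qpq = 0.179775, Gamma_qqq = 0.000000
  tau = 1.000000: gamma = (0.541667, 1.083333), gamma' = (-0.166667, 1.333333); Gamma_ppp = 0.000000, Gamma_ppq = 0.000000, Gamma_pqq = -0.325980, Gamma_qpp = 0.000000, Gamma_qpq = 0.180451, Gamma_qqq = 0.000000
step 0: V^p = -1.0000, V^q = 0.3750
step 1: k1 = (0.039522, 0.027132), k2 = (0.071779, 0.082186), k3 = (0.074367, 0.080490), k4 = (0.112801, 0.132296); V <- V + (h/6)(k1 + 2k2 + 2k3 + k4): V^p = -0.9629, V^q = 0.4154
step 2: k1 = (0.112843, 0.132311), k2 = (0.158973, 0.182046), k3 = (0.163380, 0.179800), k4 = (0.219623, 0.227229); V <- V + (h/6)(k1 + 2k2 + 2k3 + k4): V^p = -0.8815, V^q = 0.5057

Answer: V^p = -0.8815, V^q = 0.5057


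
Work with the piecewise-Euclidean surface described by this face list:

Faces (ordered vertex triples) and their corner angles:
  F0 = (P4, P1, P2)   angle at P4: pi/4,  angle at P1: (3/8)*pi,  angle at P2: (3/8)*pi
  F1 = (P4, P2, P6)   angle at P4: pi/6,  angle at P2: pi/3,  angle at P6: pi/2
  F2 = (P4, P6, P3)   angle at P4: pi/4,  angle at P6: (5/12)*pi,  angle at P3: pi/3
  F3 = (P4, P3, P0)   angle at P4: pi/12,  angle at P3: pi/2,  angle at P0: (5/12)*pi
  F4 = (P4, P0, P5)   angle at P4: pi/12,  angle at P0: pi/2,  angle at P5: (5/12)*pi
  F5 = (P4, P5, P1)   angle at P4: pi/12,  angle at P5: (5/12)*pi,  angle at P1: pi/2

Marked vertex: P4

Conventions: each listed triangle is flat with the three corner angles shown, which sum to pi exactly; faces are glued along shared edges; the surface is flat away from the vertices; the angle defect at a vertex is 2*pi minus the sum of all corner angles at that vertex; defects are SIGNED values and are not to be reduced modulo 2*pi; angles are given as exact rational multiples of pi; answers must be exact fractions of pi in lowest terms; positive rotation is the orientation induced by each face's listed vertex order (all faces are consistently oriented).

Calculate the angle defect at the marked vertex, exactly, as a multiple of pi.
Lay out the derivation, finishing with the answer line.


Sum of corner angles at P4: (11/12)*pi
defect = 2*pi - (11/12)*pi

Answer: defect(P4) = (13/12)*pi


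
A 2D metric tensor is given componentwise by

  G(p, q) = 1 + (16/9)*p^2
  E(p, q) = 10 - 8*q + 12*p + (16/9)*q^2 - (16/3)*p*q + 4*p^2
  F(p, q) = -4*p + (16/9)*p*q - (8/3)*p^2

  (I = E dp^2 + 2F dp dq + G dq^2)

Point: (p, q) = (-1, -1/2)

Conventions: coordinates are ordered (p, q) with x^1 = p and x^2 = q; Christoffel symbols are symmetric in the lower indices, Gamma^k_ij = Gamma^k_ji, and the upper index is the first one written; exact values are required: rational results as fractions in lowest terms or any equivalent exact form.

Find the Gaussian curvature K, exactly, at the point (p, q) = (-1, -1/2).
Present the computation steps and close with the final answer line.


E = 34/9, F = 20/9, G = 25/9, EG - F^2 = 50/9 at the point
E_p = 20/3, E_q = -40/9, F_p = 4/9, F_q = -16/9, G_p = -32/9, G_q = 0
E_qq = 32/9, F_pq = 16/9, G_pp = 32/9
The intrinsic route: Brioschi's K = (det M1 - det M2)/(EG - F^2)^2.
M1 = [[-E_qq/2 + F_pq - G_pp/2, E_p/2, F_p - E_q/2], [F_q - G_p/2, E, F], [G_q/2, F, G]] = [[-16/9, 10/3, 8/3], [0, 34/9, 20/9], [0, 20/9, 25/9]]; det M1 = -800/81
M2 = [[0, E_q/2, G_p/2], [E_q/2, E, F], [G_p/2, F, G]] = [[0, -20/9, -16/9], [-20/9, 34/9, 20/9], [-16/9, 20/9, 25/9]]; det M2 = -656/81
det M1 - det M2 = -16/9; K = -16/9 / (50/9)^2 = -36/625

Answer: K = -36/625


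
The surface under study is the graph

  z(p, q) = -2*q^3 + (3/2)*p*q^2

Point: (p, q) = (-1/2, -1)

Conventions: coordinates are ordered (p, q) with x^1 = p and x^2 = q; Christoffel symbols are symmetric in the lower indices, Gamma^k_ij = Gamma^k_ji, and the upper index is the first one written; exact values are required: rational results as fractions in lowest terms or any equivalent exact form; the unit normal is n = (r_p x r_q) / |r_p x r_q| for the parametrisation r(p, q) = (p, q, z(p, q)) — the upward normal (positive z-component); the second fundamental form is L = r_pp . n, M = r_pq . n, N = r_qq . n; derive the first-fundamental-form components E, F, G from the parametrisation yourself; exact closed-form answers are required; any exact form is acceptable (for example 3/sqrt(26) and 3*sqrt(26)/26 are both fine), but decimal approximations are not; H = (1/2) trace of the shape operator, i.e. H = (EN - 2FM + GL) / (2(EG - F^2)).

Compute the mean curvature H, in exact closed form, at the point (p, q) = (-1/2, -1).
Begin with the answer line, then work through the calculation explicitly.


Answer: H = -51*sqrt(94)/17672

z_p = 3/2, z_q = -9/2, z_pp = 0, z_pq = -3, z_qq = 21/2
E = 13/4, F = -27/4, G = 85/4; answer radicand W^2 = 47/2
unnormalised second-form numerators: l = 0, m = -3, n = 21/2; L = l/sqrt(47/2), and similarly M = m/sqrt(W^2), N = n/sqrt(W^2)
H = (E*n - 2*F*m + G*l) / (2*(EG - F^2)*sqrt(W^2)); E*n - 2*F*m + G*l = -51/8, EG - F^2 = 47/2, so H = (-51/376)/sqrt(47/2)


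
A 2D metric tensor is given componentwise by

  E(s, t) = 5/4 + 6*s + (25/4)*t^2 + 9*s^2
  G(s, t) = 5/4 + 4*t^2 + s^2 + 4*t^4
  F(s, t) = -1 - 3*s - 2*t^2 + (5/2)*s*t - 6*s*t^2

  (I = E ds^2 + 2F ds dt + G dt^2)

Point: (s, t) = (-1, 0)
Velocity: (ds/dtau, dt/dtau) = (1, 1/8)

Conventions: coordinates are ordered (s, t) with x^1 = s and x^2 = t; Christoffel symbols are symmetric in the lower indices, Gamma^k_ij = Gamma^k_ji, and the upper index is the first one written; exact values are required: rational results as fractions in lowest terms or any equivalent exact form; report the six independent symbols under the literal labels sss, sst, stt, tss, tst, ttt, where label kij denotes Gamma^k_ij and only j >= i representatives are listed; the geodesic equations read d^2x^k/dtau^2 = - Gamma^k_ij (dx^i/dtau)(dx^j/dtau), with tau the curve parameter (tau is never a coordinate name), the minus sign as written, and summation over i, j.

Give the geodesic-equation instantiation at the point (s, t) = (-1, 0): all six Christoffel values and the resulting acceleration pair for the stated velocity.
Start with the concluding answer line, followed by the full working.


Answer: Gamma_sss = -120/89, Gamma_sst = 32/89, Gamma_stt = -54/89, Gamma_tss = -12/89, Gamma_tst = -68/89, Gamma_ttt = 48/89; accelerations (d^2s/dtau^2, d^2t/dtau^2) = (3611/2848, 113/356)

E = 17/4, F = 2, G = 9/4 at the point
E_s = -12, E_t = 0, F_s = -3, F_t = -5/2, G_s = -2, G_t = 0
EG - F^2 = 89/16;  g^inv = (16/89) * [[9/4, -2], [-2, 17/4]]
first-kind symbols [ij,l] = (1/2)(d_i g_jl + d_j g_il - d_l g_ij): [ss,s] = E_s/2 = -6, [ss,t] = F_s - E_t/2 = -3, [st,s] = E_t/2 = 0, [st,t] = G_s/2 = -1, [tt,s] = F_t - G_s/2 = -3/2, [tt,t] = G_t/2 = 0
Gamma^s_ij = (G*[ij,s] - F*[ij,t])/(EG - F^2), Gamma^t_ij = (E*[ij,t] - F*[ij,s])/(EG - F^2)
Gamma_sss = -120/89, Gamma_sst = 32/89, Gamma_stt = -54/89, Gamma_tss = -12/89, Gamma_tst = -68/89, Gamma_ttt = 48/89
d^2s/dtau^2 = -(Gamma_sss*(1)^2 + 2*Gamma_sst*(1)*(1/8) + Gamma_stt*(1/8)^2) = 3611/2848
d^2t/dtau^2 = -(Gamma_tss*(1)^2 + 2*Gamma_tst*(1)*(1/8) + Gamma_ttt*(1/8)^2) = 113/356


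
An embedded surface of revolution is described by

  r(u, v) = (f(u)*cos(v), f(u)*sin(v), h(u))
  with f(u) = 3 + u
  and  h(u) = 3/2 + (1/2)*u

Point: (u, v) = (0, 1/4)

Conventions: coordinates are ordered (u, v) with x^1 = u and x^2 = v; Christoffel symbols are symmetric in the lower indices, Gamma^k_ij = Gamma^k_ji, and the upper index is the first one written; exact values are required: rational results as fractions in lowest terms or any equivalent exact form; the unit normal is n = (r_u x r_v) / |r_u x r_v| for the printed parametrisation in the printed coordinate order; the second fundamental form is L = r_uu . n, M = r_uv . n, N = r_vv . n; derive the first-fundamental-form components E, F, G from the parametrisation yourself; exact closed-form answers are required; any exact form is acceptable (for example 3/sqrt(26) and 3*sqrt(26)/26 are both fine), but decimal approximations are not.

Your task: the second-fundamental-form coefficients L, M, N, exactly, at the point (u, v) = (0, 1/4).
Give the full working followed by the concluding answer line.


f = 3, f' = 1, f'' = 0, h' = 1/2, h'' = 0
E = 5/4, F = 0, G = 9; answer radicand W^2 = 5/4
unnormalised second-form numerators: l = 0, m = 0, n = 3/2; L = l/sqrt(5/4), and similarly M = m/sqrt(W^2), N = n/sqrt(W^2)

Answer: L = 0, M = 0, N = 3*sqrt(5)/5


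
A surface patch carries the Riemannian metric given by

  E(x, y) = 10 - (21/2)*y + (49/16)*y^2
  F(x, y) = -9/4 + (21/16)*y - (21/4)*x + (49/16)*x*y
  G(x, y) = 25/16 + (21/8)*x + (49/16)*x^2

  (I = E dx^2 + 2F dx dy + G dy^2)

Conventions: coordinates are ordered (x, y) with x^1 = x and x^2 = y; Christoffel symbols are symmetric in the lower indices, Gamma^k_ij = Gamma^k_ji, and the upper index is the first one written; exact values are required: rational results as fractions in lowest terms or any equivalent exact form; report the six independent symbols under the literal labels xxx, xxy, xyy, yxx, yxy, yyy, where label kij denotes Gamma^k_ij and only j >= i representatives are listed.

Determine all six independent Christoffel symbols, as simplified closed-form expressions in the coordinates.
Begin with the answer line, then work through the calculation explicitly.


Answer: Gamma_xxx = 0, Gamma_xxy = (49*y - 84)/(49*x^2 + 42*x + 49*y^2 - 168*y + 169), Gamma_xyy = 0, Gamma_yxx = 0, Gamma_yxy = (49*x + 21)/(49*x^2 + 42*x + 49*y^2 - 168*y + 169), Gamma_yyy = 0

E = 10 - (21/2)*y + (49/16)*y^2; F = -9/4 + (21/16)*y - (21/4)*x + (49/16)*x*y; G = 25/16 + (21/8)*x + (49/16)*x^2
Gamma^k_ij = (1/2) g^{kl} (d_i g_jl + d_j g_il - d_l g_ij), with g^inv = (1/(EG-F^2)) [[G, -F], [-F, E]]
first partials: E_x = 0, E_y = -21/2 + (49/8)*y, F_x = -21/4 + (49/16)*y, F_y = 21/16 + (49/16)*x, G_x = 21/8 + (49/8)*x, G_y = 0
D = EG - F^2 = 169/16 - (21/2)*y + (21/8)*x + (49/16)*y^2 + (49/16)*x^2
expanded: Gamma^x_xx = (G E_x - 2F F_x + F E_y)/(2D), Gamma^x_xy = (G E_y - F G_x)/(2D), Gamma^x_yy = (2G F_y - G G_x - F G_y)/(2D), Gamma^y_xx = (2E F_x - E E_y - F E_x)/(2D), Gamma^y_xy = (E G_x - F E_y)/(2D), Gamma^y_yy = (E G_y - 2F F_y + F G_x)/(2D); substitute and cancel common factors


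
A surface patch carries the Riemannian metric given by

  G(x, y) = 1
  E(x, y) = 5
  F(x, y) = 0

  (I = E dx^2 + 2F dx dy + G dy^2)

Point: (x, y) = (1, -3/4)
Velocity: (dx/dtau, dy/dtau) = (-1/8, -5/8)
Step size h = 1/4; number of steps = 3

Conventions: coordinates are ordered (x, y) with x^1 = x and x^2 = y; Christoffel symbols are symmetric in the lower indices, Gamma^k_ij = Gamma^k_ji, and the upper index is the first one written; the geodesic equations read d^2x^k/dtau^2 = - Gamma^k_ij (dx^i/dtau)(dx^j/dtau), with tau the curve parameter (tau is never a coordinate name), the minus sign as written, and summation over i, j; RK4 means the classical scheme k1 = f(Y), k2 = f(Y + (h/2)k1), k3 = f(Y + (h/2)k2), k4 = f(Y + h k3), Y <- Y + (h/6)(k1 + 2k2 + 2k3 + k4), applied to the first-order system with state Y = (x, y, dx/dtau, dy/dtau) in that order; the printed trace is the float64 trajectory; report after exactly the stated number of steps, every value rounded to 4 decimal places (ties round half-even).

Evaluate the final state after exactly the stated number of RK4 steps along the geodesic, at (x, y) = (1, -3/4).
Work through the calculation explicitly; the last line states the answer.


f(Y) = (dx/dtau, dy/dtau, -Gamma^x_ij Y'^i Y'^j, -Gamma^y_ij Y'^i Y'^j) with the Gammas evaluated at the stage position; h = 0.250000; intermediate values shown to 6 dp
step 0: x = 1.0000, y = -0.7500, dx/dtau = -0.1250, dy/dtau = -0.6250
step 1:
  k1: at (x, y) = (1.000000, -0.750000), (dx/dtau, dy/dtau) = (-0.125000, -0.625000); Gamma_xxx = 0.000000, Gamma_xxy = 0.000000, Gamma_xyy = 0.000000, Gamma_yxx = 0.000000, Gamma_yxy = 0.000000, Gamma_yyy = 0.000000; k1 = (-0.125000, -0.625000, 0.000000, 0.000000)
  k2: at (x, y) = (0.984375, -0.828125), (dx/dtau, dy/dtau) = (-0.125000, -0.625000); Gamma_xxx = 0.000000, Gamma_xxy = 0.000000, Gamma_xyy = 0.000000, Gamma_yxx = 0.000000, Gamma_yxy = 0.000000, Gamma_yyy = 0.000000; k2 = (-0.125000, -0.625000, 0.000000, 0.000000)
  k3: at (x, y) = (0.984375, -0.828125), (dx/dtau, dy/dtau) = (-0.125000, -0.625000); Gamma_xxx = 0.000000, Gamma_xxy = 0.000000, Gamma_xyy = 0.000000, Gamma_yxx = 0.000000, Gamma_yxy = 0.000000, Gamma_yyy = 0.000000; k3 = (-0.125000, -0.625000, 0.000000, 0.000000)
  k4: at (x, y) = (0.968750, -0.906250), (dx/dtau, dy/dtau) = (-0.125000, -0.625000); Gamma_xxx = 0.000000, Gamma_xxy = 0.000000, Gamma_xyy = 0.000000, Gamma_yxx = 0.000000, Gamma_yxy = 0.000000, Gamma_yyy = 0.000000; k4 = (-0.125000, -0.625000, 0.000000, 0.000000)
  Y <- Y + (h/6)(k1 + 2k2 + 2k3 + k4): x = 0.9688, y = -0.9062, dx/dtau = -0.1250, dy/dtau = -0.6250
step 2:
  k1: at (x, y) = (0.968750, -0.906250), (dx/dtau, dy/dtau) = (-0.125000, -0.625000); Gamma_xxx = 0.000000, Gamma_xxy = 0.000000, Gamma_xyy = 0.000000, Gamma_yxx = 0.000000, Gamma_yxy = 0.000000, Gamma_yyy = 0.000000; k1 = (-0.125000, -0.625000, 0.000000, 0.000000)
  k2: at (x, y) = (0.953125, -0.984375), (dx/dtau, dy/dtau) = (-0.125000, -0.625000); Gamma_xxx = 0.000000, Gamma_xxy = 0.000000, Gamma_xyy = 0.000000, Gamma_yxx = 0.000000, Gamma_yxy = 0.000000, Gamma_yyy = 0.000000; k2 = (-0.125000, -0.625000, 0.000000, 0.000000)
  k3: at (x, y) = (0.953125, -0.984375), (dx/dtau, dy/dtau) = (-0.125000, -0.625000); Gamma_xxx = 0.000000, Gamma_xxy = 0.000000, Gamma_xyy = 0.000000, Gamma_yxx = 0.000000, Gamma_yxy = 0.000000, Gamma_yyy = 0.000000; k3 = (-0.125000, -0.625000, 0.000000, 0.000000)
  k4: at (x, y) = (0.937500, -1.062500), (dx/dtau, dy/dtau) = (-0.125000, -0.625000); Gamma_xxx = 0.000000, Gamma_xxy = 0.000000, Gamma_xyy = 0.000000, Gamma_yxx = 0.000000, Gamma_yxy = 0.000000, Gamma_yyy = 0.000000; k4 = (-0.125000, -0.625000, 0.000000, 0.000000)
  Y <- Y + (h/6)(k1 + 2k2 + 2k3 + k4): x = 0.9375, y = -1.0625, dx/dtau = -0.1250, dy/dtau = -0.6250
step 3:
  k1: at (x, y) = (0.937500, -1.062500), (dx/dtau, dy/dtau) = (-0.125000, -0.625000); Gamma_xxx = 0.000000, Gamma_xxy = 0.000000, Gamma_xyy = 0.000000, Gamma_yxx = 0.000000, Gamma_yxy = 0.000000, Gamma_yyy = 0.000000; k1 = (-0.125000, -0.625000, 0.000000, 0.000000)
  k2: at (x, y) = (0.921875, -1.140625), (dx/dtau, dy/dtau) = (-0.125000, -0.625000); Gamma_xxx = 0.000000, Gamma_xxy = 0.000000, Gamma_xyy = 0.000000, Gamma_yxx = 0.000000, Gamma_yxy = 0.000000, Gamma_yyy = 0.000000; k2 = (-0.125000, -0.625000, 0.000000, 0.000000)
  k3: at (x, y) = (0.921875, -1.140625), (dx/dtau, dy/dtau) = (-0.125000, -0.625000); Gamma_xxx = 0.000000, Gamma_xxy = 0.000000, Gamma_xyy = 0.000000, Gamma_yxx = 0.000000, Gamma_yxy = 0.000000, Gamma_yyy = 0.000000; k3 = (-0.125000, -0.625000, 0.000000, 0.000000)
  k4: at (x, y) = (0.906250, -1.218750), (dx/dtau, dy/dtau) = (-0.125000, -0.625000); Gamma_xxx = 0.000000, Gamma_xxy = 0.000000, Gamma_xyy = 0.000000, Gamma_yxx = 0.000000, Gamma_yxy = 0.000000, Gamma_yyy = 0.000000; k4 = (-0.125000, -0.625000, 0.000000, 0.000000)
  Y <- Y + (h/6)(k1 + 2k2 + 2k3 + k4): x = 0.9062, y = -1.2188, dx/dtau = -0.1250, dy/dtau = -0.6250

Answer: x = 0.9062, y = -1.2188, dx/dtau = -0.1250, dy/dtau = -0.6250


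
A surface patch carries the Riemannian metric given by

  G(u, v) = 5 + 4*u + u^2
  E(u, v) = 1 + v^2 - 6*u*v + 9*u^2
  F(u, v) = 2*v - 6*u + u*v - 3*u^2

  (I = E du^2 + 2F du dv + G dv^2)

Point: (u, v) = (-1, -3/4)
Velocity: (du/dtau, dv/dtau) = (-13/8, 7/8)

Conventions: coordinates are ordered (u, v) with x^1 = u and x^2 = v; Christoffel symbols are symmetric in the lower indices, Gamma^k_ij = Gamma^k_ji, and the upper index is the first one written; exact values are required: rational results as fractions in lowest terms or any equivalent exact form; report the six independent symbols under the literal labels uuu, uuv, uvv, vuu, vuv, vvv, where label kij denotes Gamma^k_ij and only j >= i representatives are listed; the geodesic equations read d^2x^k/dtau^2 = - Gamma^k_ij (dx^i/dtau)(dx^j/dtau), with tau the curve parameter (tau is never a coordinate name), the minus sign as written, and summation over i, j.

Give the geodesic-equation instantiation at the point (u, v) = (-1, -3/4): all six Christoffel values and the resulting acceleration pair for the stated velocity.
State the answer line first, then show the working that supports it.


Answer: Gamma_uuu = -108/113, Gamma_uuv = 36/113, Gamma_uvv = 0, Gamma_vuu = -48/113, Gamma_vuv = 16/113, Gamma_vvv = 0; accelerations (d^2u/dtau^2, d^2v/dtau^2) = (6201/1808, 689/452)

E = 97/16, F = 9/4, G = 2 at the point
E_u = -27/2, E_v = 9/2, F_u = -3/4, F_v = 1, G_u = 2, G_v = 0
EG - F^2 = 113/16;  g^inv = (16/113) * [[2, -9/4], [-9/4, 97/16]]
first-kind symbols [ij,l] = (1/2)(d_i g_jl + d_j g_il - d_l g_ij): [uu,u] = E_u/2 = -27/4, [uu,v] = F_u - E_v/2 = -3, [uv,u] = E_v/2 = 9/4, [uv,v] = G_u/2 = 1, [vv,u] = F_v - G_u/2 = 0, [vv,v] = G_v/2 = 0
Gamma^u_ij = (G*[ij,u] - F*[ij,v])/(EG - F^2), Gamma^v_ij = (E*[ij,v] - F*[ij,u])/(EG - F^2)
Gamma_uuu = -108/113, Gamma_uuv = 36/113, Gamma_uvv = 0, Gamma_vuu = -48/113, Gamma_vuv = 16/113, Gamma_vvv = 0
d^2u/dtau^2 = -(Gamma_uuu*(-13/8)^2 + 2*Gamma_uuv*(-13/8)*(7/8) + Gamma_uvv*(7/8)^2) = 6201/1808
d^2v/dtau^2 = -(Gamma_vuu*(-13/8)^2 + 2*Gamma_vuv*(-13/8)*(7/8) + Gamma_vvv*(7/8)^2) = 689/452


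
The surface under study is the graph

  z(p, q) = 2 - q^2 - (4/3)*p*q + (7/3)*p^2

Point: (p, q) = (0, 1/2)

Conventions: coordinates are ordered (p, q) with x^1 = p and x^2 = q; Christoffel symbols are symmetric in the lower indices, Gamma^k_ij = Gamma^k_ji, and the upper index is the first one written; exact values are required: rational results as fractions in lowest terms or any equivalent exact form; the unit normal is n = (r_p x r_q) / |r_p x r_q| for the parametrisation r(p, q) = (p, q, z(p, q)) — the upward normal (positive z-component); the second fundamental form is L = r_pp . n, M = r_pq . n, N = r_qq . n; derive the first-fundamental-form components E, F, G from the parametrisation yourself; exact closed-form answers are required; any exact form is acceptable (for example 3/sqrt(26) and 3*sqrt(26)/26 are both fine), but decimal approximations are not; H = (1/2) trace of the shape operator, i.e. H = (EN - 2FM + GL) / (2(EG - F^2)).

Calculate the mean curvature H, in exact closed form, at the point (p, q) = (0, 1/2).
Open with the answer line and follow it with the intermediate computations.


Answer: H = 111*sqrt(22)/484

z_p = -2/3, z_q = -1, z_pp = 14/3, z_pq = -4/3, z_qq = -2
E = 13/9, F = 2/3, G = 2; answer radicand W^2 = 22/9
unnormalised second-form numerators: l = 14/3, m = -4/3, n = -2; L = l/sqrt(22/9), and similarly M = m/sqrt(W^2), N = n/sqrt(W^2)
H = (E*n - 2*F*m + G*l) / (2*(EG - F^2)*sqrt(W^2)); E*n - 2*F*m + G*l = 74/9, EG - F^2 = 22/9, so H = (37/22)/sqrt(22/9)


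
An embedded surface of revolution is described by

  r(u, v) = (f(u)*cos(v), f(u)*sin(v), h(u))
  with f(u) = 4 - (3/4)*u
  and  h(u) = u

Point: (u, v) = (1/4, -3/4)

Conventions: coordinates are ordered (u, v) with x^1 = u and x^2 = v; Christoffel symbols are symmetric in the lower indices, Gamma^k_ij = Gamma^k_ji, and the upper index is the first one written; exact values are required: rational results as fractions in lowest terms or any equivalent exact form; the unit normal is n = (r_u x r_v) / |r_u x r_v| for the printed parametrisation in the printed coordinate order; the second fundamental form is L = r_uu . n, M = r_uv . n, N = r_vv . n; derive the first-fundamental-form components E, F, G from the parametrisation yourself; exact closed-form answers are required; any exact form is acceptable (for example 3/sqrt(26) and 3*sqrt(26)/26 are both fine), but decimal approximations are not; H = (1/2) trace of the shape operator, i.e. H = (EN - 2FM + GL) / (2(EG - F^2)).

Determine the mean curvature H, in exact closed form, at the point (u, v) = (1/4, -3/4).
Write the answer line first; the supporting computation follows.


Answer: H = 32/305

f = 61/16, f' = -3/4, f'' = 0, h' = 1, h'' = 0
E = 25/16, F = 0, G = 3721/256; answer radicand W^2 = 25/16
unnormalised second-form numerators: l = 0, m = 0, n = 61/16; L = l/sqrt(25/16), and similarly M = m/sqrt(W^2), N = n/sqrt(W^2)
H = (E*n - 2*F*m + G*l) / (2*(EG - F^2)*sqrt(W^2)); E*n - 2*F*m + G*l = 1525/256, EG - F^2 = 93025/4096, so H = (8/61)/sqrt(25/16)
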